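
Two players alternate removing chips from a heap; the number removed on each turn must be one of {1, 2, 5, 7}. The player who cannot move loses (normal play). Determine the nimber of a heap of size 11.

n :  0  1  2  3  4  5  6  7  8  9 10 11
G :  0  1  2  0  1  2  0  1  2  0  1  2

2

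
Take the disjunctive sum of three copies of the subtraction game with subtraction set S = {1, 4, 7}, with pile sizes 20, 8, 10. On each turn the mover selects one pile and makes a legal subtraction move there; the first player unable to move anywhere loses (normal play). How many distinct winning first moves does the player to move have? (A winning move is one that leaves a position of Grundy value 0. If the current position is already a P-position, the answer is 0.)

4

All piles use S = {1, 4, 7}:
n :  0  1  2  3  4  5  6  7  8  9 10 11 12 13 14 15 16 17 18 19 20
G :  0  1  0  1  2  0  1  2  0  1  0  1  2  0  1  2  0  1  0  1  2
Pile A: G(20) = 2.
Pile B: G(8) = 0.
Pile C: G(10) = 0.
Combined Grundy value = 2 ⊕ 0 ⊕ 0 = 2.
A winning move leaves total XOR = 0, i.e. changes one component's Grundy value g to g ⊕ X where X is the current total.
Pile A: need g' = 2⊕2 = 0. Options: 20−1→G=1, 20−4→G=0, 20−7→G=0. Hits: 2.
Pile B: need g' = 0⊕2 = 2. Options: 8−1→G=2, 8−4→G=2, 8−7→G=1. Hits: 2.
Pile C: need g' = 0⊕2 = 2. Options: 10−1→G=1, 10−4→G=1, 10−7→G=1. Hits: 0.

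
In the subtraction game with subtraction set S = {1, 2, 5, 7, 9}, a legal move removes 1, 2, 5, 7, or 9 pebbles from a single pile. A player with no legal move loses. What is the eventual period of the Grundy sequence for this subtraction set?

G(0) = 0
G(1) = mex{0} = 1
G(2) = mex{1,0} = 2
G(3) = mex{2,1} = 0
G(4) = mex{0,2} = 1
G(5) = mex{1,0,0} = 2
G(6) = mex{2,1,1} = 0
G(7) = mex{0,2,2,0} = 1
G(8) = mex{1,0,0,1} = 2
G(9) = mex{2,1,1,2,0} = 3
G(10) = mex{3,2,2,0,1} = 4
G(11) = mex{4,3,0,1,2} = 5
G(12) = mex{5,4,1,2,0} = 3
G(13) = mex{3,5,2,0,1} = 4
G(14) = mex{4,3,3,1,2} = 0
G(15) = mex{0,4,4,2,0} = 1
G(16) = mex{1,0,5,3,1} = 2
G(17) = mex{2,1,3,4,2} = 0
G(18) = mex{0,2,4,5,3} = 1
G(19) = mex{1,0,0,3,4} = 2
G(20) = mex{2,1,1,4,5} = 0
G(21) = mex{0,2,2,0,3} = 1
G(22) = mex{1,0,0,1,4} = 2
G(23) = mex{2,1,1,2,0} = 3
G(24) = mex{3,2,2,0,1} = 4
G(25) = mex{4,3,0,1,2} = 5
G(26) = mex{5,4,1,2,0} = 3
G(27) = mex{3,5,2,0,1} = 4
G(28) = mex{4,3,3,1,2} = 0
G(29) = mex{0,4,4,2,0} = 1
G(n+14) = G(n) holds for n = 0,…,8 (a full window of length max(S) = 9), so the sequence is purely periodic with period 14.

14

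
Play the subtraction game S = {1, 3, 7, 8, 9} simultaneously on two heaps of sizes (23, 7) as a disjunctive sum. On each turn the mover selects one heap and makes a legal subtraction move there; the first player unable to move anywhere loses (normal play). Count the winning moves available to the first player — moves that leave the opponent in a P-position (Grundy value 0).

0

All heaps use S = {1, 3, 7, 8, 9}:
G(0) = 0
G(1) = mex{0} = 1
G(2) = mex{1} = 0
G(3) = mex{0,0} = 1
G(4) = mex{1,1} = 0
G(5) = mex{0,0} = 1
G(6) = mex{1,1} = 0
G(7) = mex{0,0,0} = 1
G(8) = mex{1,1,1,0} = 2
G(9) = mex{2,0,0,1,0} = 3
G(10) = mex{3,1,1,0,1} = 2
G(11) = mex{2,2,0,1,0} = 3
G(12) = mex{3,3,1,0,1} = 2
G(13) = mex{2,2,0,1,0} = 3
G(14) = mex{3,3,1,0,1} = 2
G(15) = mex{2,2,2,1,0} = 3
G(16) = mex{3,3,3,2,1} = 0
G(17) = mex{0,2,2,3,2} = 1
G(18) = mex{1,3,3,2,3} = 0
G(19) = mex{0,0,2,3,2} = 1
G(20) = mex{1,1,3,2,3} = 0
G(21) = mex{0,0,2,3,2} = 1
G(22) = mex{1,1,3,2,3} = 0
G(23) = mex{0,0,0,3,2} = 1
Heap A: G(23) = 1.
Heap B: G(7) = 1.
Combined Grundy value = 1 ⊕ 1 = 0.
A winning move leaves total XOR = 0, i.e. changes one component's Grundy value g to g ⊕ X where X is the current total.
Heap A: target g' = 1⊕0 = 1, but every legal move changes the Grundy value (mex property), so 0 moves.
Heap B: target g' = 1⊕0 = 1, but every legal move changes the Grundy value (mex property), so 0 moves.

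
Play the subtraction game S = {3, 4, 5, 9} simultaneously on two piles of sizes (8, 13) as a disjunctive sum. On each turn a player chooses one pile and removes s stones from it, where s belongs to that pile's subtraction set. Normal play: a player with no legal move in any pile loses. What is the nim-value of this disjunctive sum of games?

2

All piles use S = {3, 4, 5, 9}:
n :  0  1  2  3  4  5  6  7  8  9 10 11 12 13
G :  0  0  0  1  1  1  2  2  0  3  3  1  4  2
Pile A: G(8) = 0.
Pile B: G(13) = 2.
Combined Grundy value = 0 ⊕ 2 = 2.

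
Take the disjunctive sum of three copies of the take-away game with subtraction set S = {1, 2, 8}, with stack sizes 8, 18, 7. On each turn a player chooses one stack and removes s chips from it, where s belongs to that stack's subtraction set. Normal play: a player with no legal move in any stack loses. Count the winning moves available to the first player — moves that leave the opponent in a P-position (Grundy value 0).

All stacks use S = {1, 2, 8}:
n :  0  1  2  3  4  5  6  7  8  9 10 11 12 13 14 15 16 17 18
G :  0  1  2  0  1  2  0  1  2  0  1  2  0  1  2  0  1  2  0
Stack A: G(8) = 2.
Stack B: G(18) = 0.
Stack C: G(7) = 1.
Combined Grundy value = 2 ⊕ 0 ⊕ 1 = 3.
A winning move leaves total XOR = 0, i.e. changes one component's Grundy value g to g ⊕ X where X is the current total.
Stack A: need g' = 2⊕3 = 1. Options: 8−1→G=1, 8−2→G=0, 8−8→G=0. Hits: 1.
Stack B: need g' = 0⊕3 = 3. Options: 18−1→G=2, 18−2→G=1, 18−8→G=1. Hits: 0.
Stack C: need g' = 1⊕3 = 2. Options: 7−1→G=0, 7−2→G=2. Hits: 1.

2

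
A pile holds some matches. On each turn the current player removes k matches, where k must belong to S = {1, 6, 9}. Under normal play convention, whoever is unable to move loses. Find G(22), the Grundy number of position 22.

G(0) = 0
G(1) = mex{0} = 1
G(2) = mex{1} = 0
G(3) = mex{0} = 1
G(4) = mex{1} = 0
G(5) = mex{0} = 1
G(6) = mex{1,0} = 2
G(7) = mex{2,1} = 0
G(8) = mex{0,0} = 1
G(9) = mex{1,1,0} = 2
G(10) = mex{2,0,1} = 3
G(11) = mex{3,1,0} = 2
G(12) = mex{2,2,1} = 0
G(13) = mex{0,0,0} = 1
G(14) = mex{1,1,1} = 0
G(15) = mex{0,2,2} = 1
G(16) = mex{1,3,0} = 2
G(17) = mex{2,2,1} = 0
G(18) = mex{0,0,2} = 1
G(19) = mex{1,1,3} = 0
G(20) = mex{0,0,2} = 1
G(21) = mex{1,1,0} = 2
G(22) = mex{2,2,1} = 0

0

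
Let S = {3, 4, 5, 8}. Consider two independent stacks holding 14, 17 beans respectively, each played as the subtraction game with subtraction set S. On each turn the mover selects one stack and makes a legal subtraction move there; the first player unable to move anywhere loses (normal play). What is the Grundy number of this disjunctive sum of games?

All stacks use S = {3, 4, 5, 8}:
G(0) = 0
G(1) = mex{} = 0
G(2) = mex{} = 0
G(3) = mex{0} = 1
G(4) = mex{0,0} = 1
G(5) = mex{0,0,0} = 1
G(6) = mex{1,0,0} = 2
G(7) = mex{1,1,0} = 2
G(8) = mex{1,1,1,0} = 2
G(9) = mex{2,1,1,0} = 3
G(10) = mex{2,2,1,0} = 3
G(11) = mex{2,2,2,1} = 0
G(12) = mex{3,2,2,1} = 0
G(13) = mex{3,3,2,1} = 0
G(14) = mex{0,3,3,2} = 1
G(15) = mex{0,0,3,2} = 1
G(16) = mex{0,0,0,2} = 1
G(17) = mex{1,0,0,3} = 2
Stack A: G(14) = 1.
Stack B: G(17) = 2.
Combined Grundy value = 1 ⊕ 2 = 3.

3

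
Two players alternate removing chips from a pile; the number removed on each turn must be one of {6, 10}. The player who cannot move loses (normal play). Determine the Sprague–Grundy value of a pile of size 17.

0

G(0) = 0
G(1) = mex{} = 0
G(2) = mex{} = 0
G(3) = mex{} = 0
G(4) = mex{} = 0
G(5) = mex{} = 0
G(6) = mex{0} = 1
G(7) = mex{0} = 1
G(8) = mex{0} = 1
G(9) = mex{0} = 1
G(10) = mex{0,0} = 1
G(11) = mex{0,0} = 1
G(12) = mex{1,0} = 2
G(13) = mex{1,0} = 2
G(14) = mex{1,0} = 2
G(15) = mex{1,0} = 2
G(16) = mex{1,1} = 0
G(17) = mex{1,1} = 0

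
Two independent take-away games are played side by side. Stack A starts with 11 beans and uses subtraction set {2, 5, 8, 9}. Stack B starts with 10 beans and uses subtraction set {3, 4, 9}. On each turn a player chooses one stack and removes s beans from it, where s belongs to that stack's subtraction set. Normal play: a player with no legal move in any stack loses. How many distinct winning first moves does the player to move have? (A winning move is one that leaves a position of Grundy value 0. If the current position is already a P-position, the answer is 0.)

6

Stack A, S = {2, 5, 8, 9}:
G(0) = 0
G(1) = mex{} = 0
G(2) = mex{0} = 1
G(3) = mex{0} = 1
G(4) = mex{1} = 0
G(5) = mex{1,0} = 2
G(6) = mex{0,0} = 1
G(7) = mex{2,1} = 0
G(8) = mex{1,1,0} = 2
G(9) = mex{0,0,0,0} = 1
G(10) = mex{2,2,1,0} = 3
G(11) = mex{1,1,1,1} = 0
G_A(11) = 0.
Stack B, S = {3, 4, 9}:
n :  0  1  2  3  4  5  6  7  8  9 10
G :  0  0  0  1  1  1  2  0  0  3  1
G_B(10) = 1.
Combined Grundy value = 0 ⊕ 1 = 1.
A winning move leaves total XOR = 0, i.e. changes one component's Grundy value g to g ⊕ X where X is the current total.
Stack A: need g' = 0⊕1 = 1. Options: 11−2→G=1, 11−5→G=1, 11−8→G=1, 11−9→G=1. Hits: 4.
Stack B: need g' = 1⊕1 = 0. Options: 10−3→G=0, 10−4→G=2, 10−9→G=0. Hits: 2.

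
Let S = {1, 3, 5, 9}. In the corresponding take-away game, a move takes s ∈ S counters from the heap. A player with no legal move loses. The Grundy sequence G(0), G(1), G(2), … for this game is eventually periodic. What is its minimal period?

G(0) = 0
G(1) = mex{0} = 1
G(2) = mex{1} = 0
G(3) = mex{0,0} = 1
G(4) = mex{1,1} = 0
G(5) = mex{0,0,0} = 1
G(6) = mex{1,1,1} = 0
G(7) = mex{0,0,0} = 1
G(8) = mex{1,1,1} = 0
G(9) = mex{0,0,0,0} = 1
G(10) = mex{1,1,1,1} = 0
G(11) = mex{0,0,0,0} = 1
G(12) = mex{1,1,1,1} = 0
G(13) = mex{0,0,0,0} = 1
G(14) = mex{1,1,1,1} = 0
G(n+2) = G(n) holds for n = 0,…,8 (a full window of length max(S) = 9), so the sequence is purely periodic with period 2.

2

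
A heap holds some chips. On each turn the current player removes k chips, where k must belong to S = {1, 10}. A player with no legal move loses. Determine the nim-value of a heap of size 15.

0

G(0) = 0
G(1) = mex{0} = 1
G(2) = mex{1} = 0
G(3) = mex{0} = 1
G(4) = mex{1} = 0
G(5) = mex{0} = 1
G(6) = mex{1} = 0
G(7) = mex{0} = 1
G(8) = mex{1} = 0
G(9) = mex{0} = 1
G(10) = mex{1,0} = 2
G(11) = mex{2,1} = 0
G(12) = mex{0,0} = 1
G(13) = mex{1,1} = 0
G(14) = mex{0,0} = 1
G(15) = mex{1,1} = 0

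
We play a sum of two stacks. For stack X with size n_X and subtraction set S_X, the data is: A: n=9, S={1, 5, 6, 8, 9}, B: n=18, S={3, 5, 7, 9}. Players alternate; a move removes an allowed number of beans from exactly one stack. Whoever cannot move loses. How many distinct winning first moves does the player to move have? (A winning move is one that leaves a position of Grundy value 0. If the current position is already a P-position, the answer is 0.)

3

Stack A, S = {1, 5, 6, 8, 9}:
n : 0 1 2 3 4 5 6 7 8 9
G : 0 1 0 1 0 1 2 3 2 3
G_A(9) = 3.
Stack B, S = {3, 5, 7, 9}:
n :  0  1  2  3  4  5  6  7  8  9 10 11 12 13 14 15 16 17 18
G :  0  0  0  1  1  1  2  2  2  3  3  3  0  0  0  1  1  1  2
G_B(18) = 2.
Combined Grundy value = 3 ⊕ 2 = 1.
A winning move leaves total XOR = 0, i.e. changes one component's Grundy value g to g ⊕ X where X is the current total.
Stack A: need g' = 3⊕1 = 2. Options: 9−1→G=2, 9−5→G=0, 9−6→G=1, 9−8→G=1, 9−9→G=0. Hits: 1.
Stack B: need g' = 2⊕1 = 3. Options: 18−3→G=1, 18−5→G=0, 18−7→G=3, 18−9→G=3. Hits: 2.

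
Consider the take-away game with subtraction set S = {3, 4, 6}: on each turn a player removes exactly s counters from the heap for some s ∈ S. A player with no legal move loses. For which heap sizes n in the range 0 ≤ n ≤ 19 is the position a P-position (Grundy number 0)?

0, 1, 2, 9, 10, 11, 18, 19

n :  0  1  2  3  4  5  6  7  8  9 10 11 12 13 14 15 16 17 18 19
G :  0  0  0  1  1  1  2  2  2  0  0  0  1  1  1  2  2  2  0  0
P-positions are exactly the n with G(n) = 0.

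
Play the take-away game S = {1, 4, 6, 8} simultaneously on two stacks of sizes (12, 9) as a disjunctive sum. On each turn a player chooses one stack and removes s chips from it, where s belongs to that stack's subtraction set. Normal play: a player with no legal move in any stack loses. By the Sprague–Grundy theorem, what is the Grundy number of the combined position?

2

All stacks use S = {1, 4, 6, 8}:
G(0) = 0
G(1) = mex{0} = 1
G(2) = mex{1} = 0
G(3) = mex{0} = 1
G(4) = mex{1,0} = 2
G(5) = mex{2,1} = 0
G(6) = mex{0,0,0} = 1
G(7) = mex{1,1,1} = 0
G(8) = mex{0,2,0,0} = 1
G(9) = mex{1,0,1,1} = 2
G(10) = mex{2,1,2,0} = 3
G(11) = mex{3,0,0,1} = 2
G(12) = mex{2,1,1,2} = 0
Stack A: G(12) = 0.
Stack B: G(9) = 2.
Combined Grundy value = 0 ⊕ 2 = 2.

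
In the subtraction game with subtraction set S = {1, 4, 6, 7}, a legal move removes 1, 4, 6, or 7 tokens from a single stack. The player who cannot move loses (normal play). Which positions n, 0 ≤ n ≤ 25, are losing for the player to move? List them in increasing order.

0, 2, 5, 10, 13, 15, 18, 23

G(0) = 0
G(1) = mex{0} = 1
G(2) = mex{1} = 0
G(3) = mex{0} = 1
G(4) = mex{1,0} = 2
G(5) = mex{2,1} = 0
G(6) = mex{0,0,0} = 1
G(7) = mex{1,1,1,0} = 2
G(8) = mex{2,2,0,1} = 3
G(9) = mex{3,0,1,0} = 2
G(10) = mex{2,1,2,1} = 0
G(11) = mex{0,2,0,2} = 1
G(12) = mex{1,3,1,0} = 2
G(13) = mex{2,2,2,1} = 0
G(14) = mex{0,0,3,2} = 1
G(15) = mex{1,1,2,3} = 0
G(16) = mex{0,2,0,2} = 1
G(17) = mex{1,0,1,0} = 2
G(18) = mex{2,1,2,1} = 0
G(19) = mex{0,0,0,2} = 1
G(20) = mex{1,1,1,0} = 2
G(21) = mex{2,2,0,1} = 3
G(22) = mex{3,0,1,0} = 2
G(23) = mex{2,1,2,1} = 0
G(24) = mex{0,2,0,2} = 1
G(25) = mex{1,3,1,0} = 2
P-positions are exactly the n with G(n) = 0.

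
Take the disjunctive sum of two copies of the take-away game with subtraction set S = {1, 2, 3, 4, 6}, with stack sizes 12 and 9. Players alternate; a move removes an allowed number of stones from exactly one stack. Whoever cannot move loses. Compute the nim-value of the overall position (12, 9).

6

All stacks use S = {1, 2, 3, 4, 6}:
G(0) = 0
G(1) = mex{0} = 1
G(2) = mex{1,0} = 2
G(3) = mex{2,1,0} = 3
G(4) = mex{3,2,1,0} = 4
G(5) = mex{4,3,2,1} = 0
G(6) = mex{0,4,3,2,0} = 1
G(7) = mex{1,0,4,3,1} = 2
G(8) = mex{2,1,0,4,2} = 3
G(9) = mex{3,2,1,0,3} = 4
G(10) = mex{4,3,2,1,4} = 0
G(11) = mex{0,4,3,2,0} = 1
G(12) = mex{1,0,4,3,1} = 2
Stack A: G(12) = 2.
Stack B: G(9) = 4.
Combined Grundy value = 2 ⊕ 4 = 6.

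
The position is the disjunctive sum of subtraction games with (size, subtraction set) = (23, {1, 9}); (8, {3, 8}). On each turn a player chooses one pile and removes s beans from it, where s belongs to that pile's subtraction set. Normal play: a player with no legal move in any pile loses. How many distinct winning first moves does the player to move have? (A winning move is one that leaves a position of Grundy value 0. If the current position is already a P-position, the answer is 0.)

Pile A, S = {1, 9}:
n :  0  1  2  3  4  5  6  7  8  9 10 11 12 13 14 15 16 17 18 19 20 21 22 23
G :  0  1  0  1  0  1  0  1  0  1  0  1  0  1  0  1  0  1  0  1  0  1  0  1
G_A(23) = 1.
Pile B, S = {3, 8}:
G(0) = 0
G(1) = mex{} = 0
G(2) = mex{} = 0
G(3) = mex{0} = 1
G(4) = mex{0} = 1
G(5) = mex{0} = 1
G(6) = mex{1} = 0
G(7) = mex{1} = 0
G(8) = mex{1,0} = 2
G_B(8) = 2.
Combined Grundy value = 1 ⊕ 2 = 3.
A winning move leaves total XOR = 0, i.e. changes one component's Grundy value g to g ⊕ X where X is the current total.
Pile A: need g' = 1⊕3 = 2. Options: 23−1→G=0, 23−9→G=0. Hits: 0.
Pile B: need g' = 2⊕3 = 1. Options: 8−3→G=1, 8−8→G=0. Hits: 1.

1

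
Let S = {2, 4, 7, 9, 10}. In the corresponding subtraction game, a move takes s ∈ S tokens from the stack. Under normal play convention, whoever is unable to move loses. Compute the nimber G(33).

G(0) = 0
G(1) = mex{} = 0
G(2) = mex{0} = 1
G(3) = mex{0} = 1
G(4) = mex{1,0} = 2
G(5) = mex{1,0} = 2
G(6) = mex{2,1} = 0
G(7) = mex{2,1,0} = 3
G(8) = mex{0,2,0} = 1
G(9) = mex{3,2,1,0} = 4
G(10) = mex{1,0,1,0,0} = 2
G(11) = mex{4,3,2,1,0} = 5
G(12) = mex{2,1,2,1,1} = 0
G(13) = mex{5,4,0,2,1} = 3
G(14) = mex{0,2,3,2,2} = 1
G(15) = mex{3,5,1,0,2} = 4
G(16) = mex{1,0,4,3,0} = 2
G(17) = mex{4,3,2,1,3} = 0
G(18) = mex{2,1,5,4,1} = 0
G(19) = mex{0,4,0,2,4} = 1
G(20) = mex{0,2,3,5,2} = 1
G(21) = mex{1,0,1,0,5} = 2
G(22) = mex{1,0,4,3,0} = 2
G(23) = mex{2,1,2,1,3} = 0
G(24) = mex{2,1,0,4,1} = 3
G(25) = mex{0,2,0,2,4} = 1
G(26) = mex{3,2,1,0,2} = 4
G(27) = mex{1,0,1,0,0} = 2
G(28) = mex{4,3,2,1,0} = 5
G(29) = mex{2,1,2,1,1} = 0
G(30) = mex{5,4,0,2,1} = 3
G(31) = mex{0,2,3,2,2} = 1
G(32) = mex{3,5,1,0,2} = 4
G(33) = mex{1,0,4,3,0} = 2

2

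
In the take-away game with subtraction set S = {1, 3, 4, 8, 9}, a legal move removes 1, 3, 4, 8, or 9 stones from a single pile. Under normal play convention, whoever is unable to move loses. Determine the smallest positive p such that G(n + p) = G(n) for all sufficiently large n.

12

n :  0  1  2  3  4  5  6  7  8  9 10 11 12 13 14 15 16 17 18 19 20 21 22 23 24 25
G :  0  1  0  1  2  3  2  0  1  4  3  2  0  1  0  1  2  3  2  0  1  4  3  2  0  1
G(n+12) = G(n) holds for n = 0,…,8 (a full window of length max(S) = 9), so the sequence is purely periodic with period 12.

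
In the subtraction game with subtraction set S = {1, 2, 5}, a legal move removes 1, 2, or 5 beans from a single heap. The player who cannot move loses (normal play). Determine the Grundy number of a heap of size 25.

n :  0  1  2  3  4  5  6  7  8  9 10 11 12 13 14 15 16 17 18 19 20 21 22 23 24 25
G :  0  1  2  0  1  2  0  1  2  0  1  2  0  1  2  0  1  2  0  1  2  0  1  2  0  1

1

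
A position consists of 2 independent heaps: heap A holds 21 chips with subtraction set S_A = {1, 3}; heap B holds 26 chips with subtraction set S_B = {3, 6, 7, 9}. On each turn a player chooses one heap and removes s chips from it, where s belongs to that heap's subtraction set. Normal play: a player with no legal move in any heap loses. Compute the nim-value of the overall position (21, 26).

Heap A, S = {1, 3}:
n :  0  1  2  3  4  5  6  7  8  9 10 11 12 13 14 15 16 17 18 19 20 21
G :  0  1  0  1  0  1  0  1  0  1  0  1  0  1  0  1  0  1  0  1  0  1
G_A(21) = 1.
Heap B, S = {3, 6, 7, 9}:
G(0) = 0
G(1) = mex{} = 0
G(2) = mex{} = 0
G(3) = mex{0} = 1
G(4) = mex{0} = 1
G(5) = mex{0} = 1
G(6) = mex{1,0} = 2
G(7) = mex{1,0,0} = 2
G(8) = mex{1,0,0} = 2
G(9) = mex{2,1,0,0} = 3
G(10) = mex{2,1,1,0} = 3
G(11) = mex{2,1,1,0} = 3
G(12) = mex{3,2,1,1} = 0
G(13) = mex{3,2,2,1} = 0
G(14) = mex{3,2,2,1} = 0
G(15) = mex{0,3,2,2} = 1
G(16) = mex{0,3,3,2} = 1
G(17) = mex{0,3,3,2} = 1
G(18) = mex{1,0,3,3} = 2
G(19) = mex{1,0,0,3} = 2
G(20) = mex{1,0,0,3} = 2
G(21) = mex{2,1,0,0} = 3
G(22) = mex{2,1,1,0} = 3
G(23) = mex{2,1,1,0} = 3
G(24) = mex{3,2,1,1} = 0
G(25) = mex{3,2,2,1} = 0
G(26) = mex{3,2,2,1} = 0
G_B(26) = 0.
Combined Grundy value = 1 ⊕ 0 = 1.

1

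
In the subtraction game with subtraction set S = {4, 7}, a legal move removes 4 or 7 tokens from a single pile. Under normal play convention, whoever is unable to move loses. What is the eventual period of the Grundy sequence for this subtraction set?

n :  0  1  2  3  4  5  6  7  8  9 10 11 12 13 14 15 16 17 18 19 20 21 22 23
G :  0  0  0  0  1  1  1  1  2  2  2  0  0  0  0  1  1  1  1  2  2  2  0  0
G(n+11) = G(n) holds for n = 0,…,6 (a full window of length max(S) = 7), so the sequence is purely periodic with period 11.

11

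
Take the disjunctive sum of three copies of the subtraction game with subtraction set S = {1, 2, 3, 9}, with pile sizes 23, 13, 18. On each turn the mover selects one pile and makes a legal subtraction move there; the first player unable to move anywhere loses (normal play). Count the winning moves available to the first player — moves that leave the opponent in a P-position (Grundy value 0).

All piles use S = {1, 2, 3, 9}:
G(0) = 0
G(1) = mex{0} = 1
G(2) = mex{1,0} = 2
G(3) = mex{2,1,0} = 3
G(4) = mex{3,2,1} = 0
G(5) = mex{0,3,2} = 1
G(6) = mex{1,0,3} = 2
G(7) = mex{2,1,0} = 3
G(8) = mex{3,2,1} = 0
G(9) = mex{0,3,2,0} = 1
G(10) = mex{1,0,3,1} = 2
G(11) = mex{2,1,0,2} = 3
G(12) = mex{3,2,1,3} = 0
G(13) = mex{0,3,2,0} = 1
G(14) = mex{1,0,3,1} = 2
G(15) = mex{2,1,0,2} = 3
G(16) = mex{3,2,1,3} = 0
G(17) = mex{0,3,2,0} = 1
G(18) = mex{1,0,3,1} = 2
G(19) = mex{2,1,0,2} = 3
G(20) = mex{3,2,1,3} = 0
G(21) = mex{0,3,2,0} = 1
G(22) = mex{1,0,3,1} = 2
G(23) = mex{2,1,0,2} = 3
Pile A: G(23) = 3.
Pile B: G(13) = 1.
Pile C: G(18) = 2.
Combined Grundy value = 3 ⊕ 1 ⊕ 2 = 0.
A winning move leaves total XOR = 0, i.e. changes one component's Grundy value g to g ⊕ X where X is the current total.
Pile A: target g' = 3⊕0 = 3, but every legal move changes the Grundy value (mex property), so 0 moves.
Pile B: target g' = 1⊕0 = 1, but every legal move changes the Grundy value (mex property), so 0 moves.
Pile C: target g' = 2⊕0 = 2, but every legal move changes the Grundy value (mex property), so 0 moves.

0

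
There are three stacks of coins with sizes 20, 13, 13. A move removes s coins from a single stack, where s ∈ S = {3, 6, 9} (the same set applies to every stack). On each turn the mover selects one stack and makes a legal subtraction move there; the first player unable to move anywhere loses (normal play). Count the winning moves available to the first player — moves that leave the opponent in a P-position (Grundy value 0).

3

All stacks use S = {3, 6, 9}:
n :  0  1  2  3  4  5  6  7  8  9 10 11 12 13 14 15 16 17 18 19 20
G :  0  0  0  1  1  1  2  2  2  3  3  3  0  0  0  1  1  1  2  2  2
Stack A: G(20) = 2.
Stack B: G(13) = 0.
Stack C: G(13) = 0.
Combined Grundy value = 2 ⊕ 0 ⊕ 0 = 2.
A winning move leaves total XOR = 0, i.e. changes one component's Grundy value g to g ⊕ X where X is the current total.
Stack A: need g' = 2⊕2 = 0. Options: 20−3→G=1, 20−6→G=0, 20−9→G=3. Hits: 1.
Stack B: need g' = 0⊕2 = 2. Options: 13−3→G=3, 13−6→G=2, 13−9→G=1. Hits: 1.
Stack C: need g' = 0⊕2 = 2. Options: 13−3→G=3, 13−6→G=2, 13−9→G=1. Hits: 1.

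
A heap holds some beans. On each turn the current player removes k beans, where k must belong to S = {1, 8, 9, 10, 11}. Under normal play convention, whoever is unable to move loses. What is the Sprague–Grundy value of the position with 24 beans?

G(0) = 0
G(1) = mex{0} = 1
G(2) = mex{1} = 0
G(3) = mex{0} = 1
G(4) = mex{1} = 0
G(5) = mex{0} = 1
G(6) = mex{1} = 0
G(7) = mex{0} = 1
G(8) = mex{1,0} = 2
G(9) = mex{2,1,0} = 3
G(10) = mex{3,0,1,0} = 2
G(11) = mex{2,1,0,1,0} = 3
G(12) = mex{3,0,1,0,1} = 2
G(13) = mex{2,1,0,1,0} = 3
G(14) = mex{3,0,1,0,1} = 2
G(15) = mex{2,1,0,1,0} = 3
G(16) = mex{3,2,1,0,1} = 4
G(17) = mex{4,3,2,1,0} = 5
G(18) = mex{5,2,3,2,1} = 0
G(19) = mex{0,3,2,3,2} = 1
G(20) = mex{1,2,3,2,3} = 0
G(21) = mex{0,3,2,3,2} = 1
G(22) = mex{1,2,3,2,3} = 0
G(23) = mex{0,3,2,3,2} = 1
G(24) = mex{1,4,3,2,3} = 0

0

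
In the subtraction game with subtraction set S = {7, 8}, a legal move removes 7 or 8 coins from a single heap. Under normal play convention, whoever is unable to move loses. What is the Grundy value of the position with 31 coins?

0

n :  0  1  2  3  4  5  6  7  8  9 10 11 12 13 14 15 16 17 18 19 20 21 22 23 24 25 26 27 28 29 30 31
G :  0  0  0  0  0  0  0  1  1  1  1  1  1  1  2  0  0  0  0  0  0  0  1  1  1  1  1  1  1  2  0  0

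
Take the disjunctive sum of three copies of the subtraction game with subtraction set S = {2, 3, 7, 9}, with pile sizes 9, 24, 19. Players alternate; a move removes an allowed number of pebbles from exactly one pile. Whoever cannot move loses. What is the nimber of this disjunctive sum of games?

2

All piles use S = {2, 3, 7, 9}:
G(0) = 0
G(1) = mex{} = 0
G(2) = mex{0} = 1
G(3) = mex{0,0} = 1
G(4) = mex{1,0} = 2
G(5) = mex{1,1} = 0
G(6) = mex{2,1} = 0
G(7) = mex{0,2,0} = 1
G(8) = mex{0,0,0} = 1
G(9) = mex{1,0,1,0} = 2
G(10) = mex{1,1,1,0} = 2
G(11) = mex{2,1,2,1} = 0
G(12) = mex{2,2,0,1} = 3
G(13) = mex{0,2,0,2} = 1
G(14) = mex{3,0,1,0} = 2
G(15) = mex{1,3,1,0} = 2
G(16) = mex{2,1,2,1} = 0
G(17) = mex{2,2,2,1} = 0
G(18) = mex{0,2,0,2} = 1
G(19) = mex{0,0,3,2} = 1
G(20) = mex{1,0,1,0} = 2
G(21) = mex{1,1,2,3} = 0
G(22) = mex{2,1,2,1} = 0
G(23) = mex{0,2,0,2} = 1
G(24) = mex{0,0,0,2} = 1
Pile A: G(9) = 2.
Pile B: G(24) = 1.
Pile C: G(19) = 1.
Combined Grundy value = 2 ⊕ 1 ⊕ 1 = 2.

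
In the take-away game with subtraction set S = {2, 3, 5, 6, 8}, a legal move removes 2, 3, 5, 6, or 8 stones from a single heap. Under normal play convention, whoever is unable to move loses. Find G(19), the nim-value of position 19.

4

G(0) = 0
G(1) = mex{} = 0
G(2) = mex{0} = 1
G(3) = mex{0,0} = 1
G(4) = mex{1,0} = 2
G(5) = mex{1,1,0} = 2
G(6) = mex{2,1,0,0} = 3
G(7) = mex{2,2,1,0} = 3
G(8) = mex{3,2,1,1,0} = 4
G(9) = mex{3,3,2,1,0} = 4
G(10) = mex{4,3,2,2,1} = 0
G(11) = mex{4,4,3,2,1} = 0
G(12) = mex{0,4,3,3,2} = 1
G(13) = mex{0,0,4,3,2} = 1
G(14) = mex{1,0,4,4,3} = 2
G(15) = mex{1,1,0,4,3} = 2
G(16) = mex{2,1,0,0,4} = 3
G(17) = mex{2,2,1,0,4} = 3
G(18) = mex{3,2,1,1,0} = 4
G(19) = mex{3,3,2,1,0} = 4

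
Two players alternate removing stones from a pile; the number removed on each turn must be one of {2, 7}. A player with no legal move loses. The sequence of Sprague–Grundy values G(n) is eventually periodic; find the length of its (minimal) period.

9

G(0) = 0
G(1) = mex{} = 0
G(2) = mex{0} = 1
G(3) = mex{0} = 1
G(4) = mex{1} = 0
G(5) = mex{1} = 0
G(6) = mex{0} = 1
G(7) = mex{0,0} = 1
G(8) = mex{1,0} = 2
G(9) = mex{1,1} = 0
G(10) = mex{2,1} = 0
G(11) = mex{0,0} = 1
G(12) = mex{0,0} = 1
G(13) = mex{1,1} = 0
G(14) = mex{1,1} = 0
G(15) = mex{0,2} = 1
G(16) = mex{0,0} = 1
G(17) = mex{1,0} = 2
G(18) = mex{1,1} = 0
G(19) = mex{2,1} = 0
G(n+9) = G(n) holds for n = 0,…,6 (a full window of length max(S) = 7), so the sequence is purely periodic with period 9.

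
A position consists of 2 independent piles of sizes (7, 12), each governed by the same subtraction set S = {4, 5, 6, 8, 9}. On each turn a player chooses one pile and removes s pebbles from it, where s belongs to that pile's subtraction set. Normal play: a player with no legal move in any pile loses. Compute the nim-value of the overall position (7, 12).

2

All piles use S = {4, 5, 6, 8, 9}:
n :  0  1  2  3  4  5  6  7  8  9 10 11 12
G :  0  0  0  0  1  1  1  1  2  2  2  2  3
Pile A: G(7) = 1.
Pile B: G(12) = 3.
Combined Grundy value = 1 ⊕ 3 = 2.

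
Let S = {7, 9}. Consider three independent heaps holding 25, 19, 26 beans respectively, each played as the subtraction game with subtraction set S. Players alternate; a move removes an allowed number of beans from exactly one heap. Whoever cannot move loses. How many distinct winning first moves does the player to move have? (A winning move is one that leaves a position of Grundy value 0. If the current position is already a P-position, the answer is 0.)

All heaps use S = {7, 9}:
n :  0  1  2  3  4  5  6  7  8  9 10 11 12 13 14 15 16 17 18 19 20 21 22 23 24 25 26
G :  0  0  0  0  0  0  0  1  1  1  1  1  1  1  2  2  0  0  0  0  0  0  0  1  1  1  1
Heap A: G(25) = 1.
Heap B: G(19) = 0.
Heap C: G(26) = 1.
Combined Grundy value = 1 ⊕ 0 ⊕ 1 = 0.
A winning move leaves total XOR = 0, i.e. changes one component's Grundy value g to g ⊕ X where X is the current total.
Heap A: target g' = 1⊕0 = 1, but every legal move changes the Grundy value (mex property), so 0 moves.
Heap B: target g' = 0⊕0 = 0, but every legal move changes the Grundy value (mex property), so 0 moves.
Heap C: target g' = 1⊕0 = 1, but every legal move changes the Grundy value (mex property), so 0 moves.

0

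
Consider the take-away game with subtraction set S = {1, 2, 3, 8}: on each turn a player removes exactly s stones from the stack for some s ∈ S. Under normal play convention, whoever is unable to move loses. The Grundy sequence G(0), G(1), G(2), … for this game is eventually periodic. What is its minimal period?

n :  0  1  2  3  4  5  6  7  8  9 10 11 12 13 14 15 16 17 18 19
G :  0  1  2  3  0  1  2  3  4  0  1  2  3  0  1  2  3  4  0  1
G(n+9) = G(n) holds for n = 0,…,7 (a full window of length max(S) = 8), so the sequence is purely periodic with period 9.

9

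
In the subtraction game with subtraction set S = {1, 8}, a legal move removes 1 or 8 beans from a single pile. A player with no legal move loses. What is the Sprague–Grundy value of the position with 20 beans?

n :  0  1  2  3  4  5  6  7  8  9 10 11 12 13 14 15 16 17 18 19 20
G :  0  1  0  1  0  1  0  1  2  0  1  0  1  0  1  0  1  2  0  1  0

0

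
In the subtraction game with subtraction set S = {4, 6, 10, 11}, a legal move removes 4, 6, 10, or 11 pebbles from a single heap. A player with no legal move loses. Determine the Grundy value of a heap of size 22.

n :  0  1  2  3  4  5  6  7  8  9 10 11 12 13 14 15 16 17 18 19 20 21 22
G :  0  0  0  0  1  1  1  1  2  2  2  2  3  3  3  0  0  0  0  1  1  1  1

1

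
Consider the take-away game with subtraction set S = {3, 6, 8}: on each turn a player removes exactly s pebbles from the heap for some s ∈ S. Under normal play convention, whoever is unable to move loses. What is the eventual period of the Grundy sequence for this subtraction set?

11

G(0) = 0
G(1) = mex{} = 0
G(2) = mex{} = 0
G(3) = mex{0} = 1
G(4) = mex{0} = 1
G(5) = mex{0} = 1
G(6) = mex{1,0} = 2
G(7) = mex{1,0} = 2
G(8) = mex{1,0,0} = 2
G(9) = mex{2,1,0} = 3
G(10) = mex{2,1,0} = 3
G(11) = mex{2,1,1} = 0
G(12) = mex{3,2,1} = 0
G(13) = mex{3,2,1} = 0
G(14) = mex{0,2,2} = 1
G(15) = mex{0,3,2} = 1
G(16) = mex{0,3,2} = 1
G(17) = mex{1,0,3} = 2
G(18) = mex{1,0,3} = 2
G(19) = mex{1,0,0} = 2
G(20) = mex{2,1,0} = 3
G(21) = mex{2,1,0} = 3
G(22) = mex{2,1,1} = 0
G(23) = mex{3,2,1} = 0
G(n+11) = G(n) holds for n = 0,…,7 (a full window of length max(S) = 8), so the sequence is purely periodic with period 11.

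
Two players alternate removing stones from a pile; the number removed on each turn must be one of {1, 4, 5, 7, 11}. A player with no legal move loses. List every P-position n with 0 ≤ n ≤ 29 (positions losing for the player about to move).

0, 2, 8, 10, 16, 18, 24, 26

G(0) = 0
G(1) = mex{0} = 1
G(2) = mex{1} = 0
G(3) = mex{0} = 1
G(4) = mex{1,0} = 2
G(5) = mex{2,1,0} = 3
G(6) = mex{3,0,1} = 2
G(7) = mex{2,1,0,0} = 3
G(8) = mex{3,2,1,1} = 0
G(9) = mex{0,3,2,0} = 1
G(10) = mex{1,2,3,1} = 0
G(11) = mex{0,3,2,2,0} = 1
G(12) = mex{1,0,3,3,1} = 2
G(13) = mex{2,1,0,2,0} = 3
G(14) = mex{3,0,1,3,1} = 2
G(15) = mex{2,1,0,0,2} = 3
G(16) = mex{3,2,1,1,3} = 0
G(17) = mex{0,3,2,0,2} = 1
G(18) = mex{1,2,3,1,3} = 0
G(19) = mex{0,3,2,2,0} = 1
G(20) = mex{1,0,3,3,1} = 2
G(21) = mex{2,1,0,2,0} = 3
G(22) = mex{3,0,1,3,1} = 2
G(23) = mex{2,1,0,0,2} = 3
G(24) = mex{3,2,1,1,3} = 0
G(25) = mex{0,3,2,0,2} = 1
G(26) = mex{1,2,3,1,3} = 0
G(27) = mex{0,3,2,2,0} = 1
G(28) = mex{1,0,3,3,1} = 2
G(29) = mex{2,1,0,2,0} = 3
P-positions are exactly the n with G(n) = 0.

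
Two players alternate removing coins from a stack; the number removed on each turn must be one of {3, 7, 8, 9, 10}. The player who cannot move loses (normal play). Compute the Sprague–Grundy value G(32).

3

n :  0  1  2  3  4  5  6  7  8  9 10 11 12 13 14 15 16 17 18 19 20 21 22 23 24 25 26 27 28 29 30 31 32
G :  0  0  0  1  1  1  0  2  2  1  3  3  2  2  4  3  3  0  0  0  1  1  1  0  2  2  1  3  3  2  2  4  3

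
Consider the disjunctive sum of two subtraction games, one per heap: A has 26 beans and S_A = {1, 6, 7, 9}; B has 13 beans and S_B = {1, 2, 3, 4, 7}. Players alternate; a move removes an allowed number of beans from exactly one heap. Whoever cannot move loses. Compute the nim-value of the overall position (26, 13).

Heap A, S = {1, 6, 7, 9}:
G(0) = 0
G(1) = mex{0} = 1
G(2) = mex{1} = 0
G(3) = mex{0} = 1
G(4) = mex{1} = 0
G(5) = mex{0} = 1
G(6) = mex{1,0} = 2
G(7) = mex{2,1,0} = 3
G(8) = mex{3,0,1} = 2
G(9) = mex{2,1,0,0} = 3
G(10) = mex{3,0,1,1} = 2
G(11) = mex{2,1,0,0} = 3
G(12) = mex{3,2,1,1} = 0
G(13) = mex{0,3,2,0} = 1
G(14) = mex{1,2,3,1} = 0
G(15) = mex{0,3,2,2} = 1
G(16) = mex{1,2,3,3} = 0
G(17) = mex{0,3,2,2} = 1
G(18) = mex{1,0,3,3} = 2
G(19) = mex{2,1,0,2} = 3
G(20) = mex{3,0,1,3} = 2
G(21) = mex{2,1,0,0} = 3
G(22) = mex{3,0,1,1} = 2
G(23) = mex{2,1,0,0} = 3
G(24) = mex{3,2,1,1} = 0
G(25) = mex{0,3,2,0} = 1
G(26) = mex{1,2,3,1} = 0
G_A(26) = 0.
Heap B, S = {1, 2, 3, 4, 7}:
n :  0  1  2  3  4  5  6  7  8  9 10 11 12 13
G :  0  1  2  3  4  0  1  2  3  4  0  1  2  3
G_B(13) = 3.
Combined Grundy value = 0 ⊕ 3 = 3.

3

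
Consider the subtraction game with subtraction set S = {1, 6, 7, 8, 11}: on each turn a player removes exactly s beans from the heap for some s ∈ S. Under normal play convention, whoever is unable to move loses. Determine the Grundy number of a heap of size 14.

n :  0  1  2  3  4  5  6  7  8  9 10 11 12 13 14
G :  0  1  0  1  0  1  2  3  2  3  2  3  4  5  0

0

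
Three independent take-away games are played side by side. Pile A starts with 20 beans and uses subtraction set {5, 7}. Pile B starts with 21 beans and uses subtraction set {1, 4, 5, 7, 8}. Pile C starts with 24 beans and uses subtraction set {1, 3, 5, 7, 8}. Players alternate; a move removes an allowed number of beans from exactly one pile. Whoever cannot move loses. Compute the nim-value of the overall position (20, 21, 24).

Pile A, S = {5, 7}:
G(0) = 0
G(1) = mex{} = 0
G(2) = mex{} = 0
G(3) = mex{} = 0
G(4) = mex{} = 0
G(5) = mex{0} = 1
G(6) = mex{0} = 1
G(7) = mex{0,0} = 1
G(8) = mex{0,0} = 1
G(9) = mex{0,0} = 1
G(10) = mex{1,0} = 2
G(11) = mex{1,0} = 2
G(12) = mex{1,1} = 0
G(13) = mex{1,1} = 0
G(14) = mex{1,1} = 0
G(15) = mex{2,1} = 0
G(16) = mex{2,1} = 0
G(17) = mex{0,2} = 1
G(18) = mex{0,2} = 1
G(19) = mex{0,0} = 1
G(20) = mex{0,0} = 1
G_A(20) = 1.
Pile B, S = {1, 4, 5, 7, 8}:
n :  0  1  2  3  4  5  6  7  8  9 10 11 12 13 14 15 16 17 18 19 20 21
G :  0  1  0  1  2  3  2  3  4  5  4  0  1  0  1  2  3  2  3  4  5  4
G_B(21) = 4.
Pile C, S = {1, 3, 5, 7, 8}:
G(0) = 0
G(1) = mex{0} = 1
G(2) = mex{1} = 0
G(3) = mex{0,0} = 1
G(4) = mex{1,1} = 0
G(5) = mex{0,0,0} = 1
G(6) = mex{1,1,1} = 0
G(7) = mex{0,0,0,0} = 1
G(8) = mex{1,1,1,1,0} = 2
G(9) = mex{2,0,0,0,1} = 3
G(10) = mex{3,1,1,1,0} = 2
G(11) = mex{2,2,0,0,1} = 3
G(12) = mex{3,3,1,1,0} = 2
G(13) = mex{2,2,2,0,1} = 3
G(14) = mex{3,3,3,1,0} = 2
G(15) = mex{2,2,2,2,1} = 0
G(16) = mex{0,3,3,3,2} = 1
G(17) = mex{1,2,2,2,3} = 0
G(18) = mex{0,0,3,3,2} = 1
G(19) = mex{1,1,2,2,3} = 0
G(20) = mex{0,0,0,3,2} = 1
G(21) = mex{1,1,1,2,3} = 0
G(22) = mex{0,0,0,0,2} = 1
G(23) = mex{1,1,1,1,0} = 2
G(24) = mex{2,0,0,0,1} = 3
G_C(24) = 3.
Combined Grundy value = 1 ⊕ 4 ⊕ 3 = 6.

6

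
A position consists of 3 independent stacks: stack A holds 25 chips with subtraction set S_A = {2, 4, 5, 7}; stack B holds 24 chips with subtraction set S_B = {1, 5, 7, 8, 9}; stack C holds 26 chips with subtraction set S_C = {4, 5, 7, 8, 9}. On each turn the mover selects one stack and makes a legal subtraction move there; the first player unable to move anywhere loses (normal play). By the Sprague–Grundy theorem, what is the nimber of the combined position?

Stack A, S = {2, 4, 5, 7}:
G(0) = 0
G(1) = mex{} = 0
G(2) = mex{0} = 1
G(3) = mex{0} = 1
G(4) = mex{1,0} = 2
G(5) = mex{1,0,0} = 2
G(6) = mex{2,1,0} = 3
G(7) = mex{2,1,1,0} = 3
G(8) = mex{3,2,1,0} = 4
G(9) = mex{3,2,2,1} = 0
G(10) = mex{4,3,2,1} = 0
G(11) = mex{0,3,3,2} = 1
G(12) = mex{0,4,3,2} = 1
G(13) = mex{1,0,4,3} = 2
G(14) = mex{1,0,0,3} = 2
G(15) = mex{2,1,0,4} = 3
G(16) = mex{2,1,1,0} = 3
G(17) = mex{3,2,1,0} = 4
G(18) = mex{3,2,2,1} = 0
G(19) = mex{4,3,2,1} = 0
G(20) = mex{0,3,3,2} = 1
G(21) = mex{0,4,3,2} = 1
G(22) = mex{1,0,4,3} = 2
G(23) = mex{1,0,0,3} = 2
G(24) = mex{2,1,0,4} = 3
G(25) = mex{2,1,1,0} = 3
G_A(25) = 3.
Stack B, S = {1, 5, 7, 8, 9}:
n :  0  1  2  3  4  5  6  7  8  9 10 11 12 13 14 15 16 17 18 19 20 21 22 23 24
G :  0  1  0  1  0  1  0  1  2  3  2  3  2  3  2  3  0  1  0  1  0  1  0  1  2
G_B(24) = 2.
Stack C, S = {4, 5, 7, 8, 9}:
n :  0  1  2  3  4  5  6  7  8  9 10 11 12 13 14 15 16 17 18 19 20 21 22 23 24 25 26
G :  0  0  0  0  1  1  1  1  2  2  2  2  3  0  0  0  0  1  1  1  1  2  2  2  2  3  0
G_C(26) = 0.
Combined Grundy value = 3 ⊕ 2 ⊕ 0 = 1.

1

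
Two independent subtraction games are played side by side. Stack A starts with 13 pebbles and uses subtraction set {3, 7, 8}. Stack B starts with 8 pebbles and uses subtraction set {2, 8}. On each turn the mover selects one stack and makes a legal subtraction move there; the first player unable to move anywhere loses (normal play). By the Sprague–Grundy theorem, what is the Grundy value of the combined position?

Stack A, S = {3, 7, 8}:
n :  0  1  2  3  4  5  6  7  8  9 10 11 12 13
G :  0  0  0  1  1  1  0  2  2  1  3  0  0  2
G_A(13) = 2.
Stack B, S = {2, 8}:
G(0) = 0
G(1) = mex{} = 0
G(2) = mex{0} = 1
G(3) = mex{0} = 1
G(4) = mex{1} = 0
G(5) = mex{1} = 0
G(6) = mex{0} = 1
G(7) = mex{0} = 1
G(8) = mex{1,0} = 2
G_B(8) = 2.
Combined Grundy value = 2 ⊕ 2 = 0.

0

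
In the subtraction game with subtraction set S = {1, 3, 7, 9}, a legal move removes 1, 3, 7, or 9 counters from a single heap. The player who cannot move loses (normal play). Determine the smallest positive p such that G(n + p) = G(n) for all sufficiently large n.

2

G(0) = 0
G(1) = mex{0} = 1
G(2) = mex{1} = 0
G(3) = mex{0,0} = 1
G(4) = mex{1,1} = 0
G(5) = mex{0,0} = 1
G(6) = mex{1,1} = 0
G(7) = mex{0,0,0} = 1
G(8) = mex{1,1,1} = 0
G(9) = mex{0,0,0,0} = 1
G(10) = mex{1,1,1,1} = 0
G(11) = mex{0,0,0,0} = 1
G(12) = mex{1,1,1,1} = 0
G(13) = mex{0,0,0,0} = 1
G(14) = mex{1,1,1,1} = 0
G(n+2) = G(n) holds for n = 0,…,8 (a full window of length max(S) = 9), so the sequence is purely periodic with period 2.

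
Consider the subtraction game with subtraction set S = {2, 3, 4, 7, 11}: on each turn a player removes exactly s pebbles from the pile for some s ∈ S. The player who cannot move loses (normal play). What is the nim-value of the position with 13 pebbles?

3

n :  0  1  2  3  4  5  6  7  8  9 10 11 12 13
G :  0  0  1  1  2  2  0  3  1  4  2  5  3  3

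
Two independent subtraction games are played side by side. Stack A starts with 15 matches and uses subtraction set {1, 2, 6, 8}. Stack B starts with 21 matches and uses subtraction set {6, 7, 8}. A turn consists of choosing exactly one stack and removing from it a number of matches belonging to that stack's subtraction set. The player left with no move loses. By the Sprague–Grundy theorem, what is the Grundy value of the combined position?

Stack A, S = {1, 2, 6, 8}:
G(0) = 0
G(1) = mex{0} = 1
G(2) = mex{1,0} = 2
G(3) = mex{2,1} = 0
G(4) = mex{0,2} = 1
G(5) = mex{1,0} = 2
G(6) = mex{2,1,0} = 3
G(7) = mex{3,2,1} = 0
G(8) = mex{0,3,2,0} = 1
G(9) = mex{1,0,0,1} = 2
G(10) = mex{2,1,1,2} = 0
G(11) = mex{0,2,2,0} = 1
G(12) = mex{1,0,3,1} = 2
G(13) = mex{2,1,0,2} = 3
G(14) = mex{3,2,1,3} = 0
G(15) = mex{0,3,2,0} = 1
G_A(15) = 1.
Stack B, S = {6, 7, 8}:
n :  0  1  2  3  4  5  6  7  8  9 10 11 12 13 14 15 16 17 18 19 20 21
G :  0  0  0  0  0  0  1  1  1  1  1  1  2  2  0  0  0  0  0  0  1  1
G_B(21) = 1.
Combined Grundy value = 1 ⊕ 1 = 0.

0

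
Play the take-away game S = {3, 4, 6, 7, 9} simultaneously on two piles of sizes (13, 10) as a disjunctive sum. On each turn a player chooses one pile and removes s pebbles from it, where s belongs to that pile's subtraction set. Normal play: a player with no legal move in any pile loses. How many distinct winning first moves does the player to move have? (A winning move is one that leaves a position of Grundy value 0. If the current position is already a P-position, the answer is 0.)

All piles use S = {3, 4, 6, 7, 9}:
G(0) = 0
G(1) = mex{} = 0
G(2) = mex{} = 0
G(3) = mex{0} = 1
G(4) = mex{0,0} = 1
G(5) = mex{0,0} = 1
G(6) = mex{1,0,0} = 2
G(7) = mex{1,1,0,0} = 2
G(8) = mex{1,1,0,0} = 2
G(9) = mex{2,1,1,0,0} = 3
G(10) = mex{2,2,1,1,0} = 3
G(11) = mex{2,2,1,1,0} = 3
G(12) = mex{3,2,2,1,1} = 0
G(13) = mex{3,3,2,2,1} = 0
Pile A: G(13) = 0.
Pile B: G(10) = 3.
Combined Grundy value = 0 ⊕ 3 = 3.
A winning move leaves total XOR = 0, i.e. changes one component's Grundy value g to g ⊕ X where X is the current total.
Pile A: need g' = 0⊕3 = 3. Options: 13−3→G=3, 13−4→G=3, 13−6→G=2, 13−7→G=2, 13−9→G=1. Hits: 2.
Pile B: need g' = 3⊕3 = 0. Options: 10−3→G=2, 10−4→G=2, 10−6→G=1, 10−7→G=1, 10−9→G=0. Hits: 1.

3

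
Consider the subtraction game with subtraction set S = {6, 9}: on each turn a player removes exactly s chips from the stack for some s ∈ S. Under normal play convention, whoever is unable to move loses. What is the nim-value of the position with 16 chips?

n :  0  1  2  3  4  5  6  7  8  9 10 11 12 13 14 15 16
G :  0  0  0  0  0  0  1  1  1  1  1  1  2  2  2  0  0

0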